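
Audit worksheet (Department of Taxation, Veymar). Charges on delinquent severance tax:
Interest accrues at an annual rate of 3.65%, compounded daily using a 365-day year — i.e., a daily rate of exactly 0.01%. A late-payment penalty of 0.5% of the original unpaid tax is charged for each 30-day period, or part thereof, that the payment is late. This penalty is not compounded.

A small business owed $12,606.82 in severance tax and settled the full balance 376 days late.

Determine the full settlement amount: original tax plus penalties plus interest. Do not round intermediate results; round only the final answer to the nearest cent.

$13,909.28

Penalty periods: ⌈376/30⌉ = 13; penalty = 13 × 0.5% × $12,606.82 = $819.44…
Interest: $12,606.82 × ((1 + 0.0001)^376 − 1) = $12,606.82 × 0.03831387… = $483.0161…
Total = $12,606.82 + $819.4433 + $483.0161… = $13,909.28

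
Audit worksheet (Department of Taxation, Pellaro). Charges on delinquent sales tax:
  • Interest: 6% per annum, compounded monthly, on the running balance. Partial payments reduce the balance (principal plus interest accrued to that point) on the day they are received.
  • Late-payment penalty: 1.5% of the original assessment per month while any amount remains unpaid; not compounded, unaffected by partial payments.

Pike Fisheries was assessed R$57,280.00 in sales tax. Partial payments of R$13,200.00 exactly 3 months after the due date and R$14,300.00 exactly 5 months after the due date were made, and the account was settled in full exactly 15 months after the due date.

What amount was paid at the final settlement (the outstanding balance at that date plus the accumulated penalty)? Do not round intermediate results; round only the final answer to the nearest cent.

R$45,572.22

Monthly rate = 6% ÷ 12 = 0.5%
Balance at month 3: R$57,280.0000 × (1 + 0.005)^3 = R$58,143.5032…
After R$13,200.00 payment: R$58,143.5032… − R$13,200.00 = R$44,943.5032…
Balance at month 5: R$44,943.5032… × (1 + 0.005)^2 = R$45,394.0618…
After R$14,300.00 payment: R$45,394.0618… − R$14,300.00 = R$31,094.0618…
Balance at month 15: R$31,094.0618… × (1 + 0.005)^10 = R$32,684.2162…
Penalty: 15 × 1.5% × R$57,280.00 = R$12,888.00
Final settlement = outstanding balance + penalty = R$32,684.2162… + R$12,888.00 = R$45,572.22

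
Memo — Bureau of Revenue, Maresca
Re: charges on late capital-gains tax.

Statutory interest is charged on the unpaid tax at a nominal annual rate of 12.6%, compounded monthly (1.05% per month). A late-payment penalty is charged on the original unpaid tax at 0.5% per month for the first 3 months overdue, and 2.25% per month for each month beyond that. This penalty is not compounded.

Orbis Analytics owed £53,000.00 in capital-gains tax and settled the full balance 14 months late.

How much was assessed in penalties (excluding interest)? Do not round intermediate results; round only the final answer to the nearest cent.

£13,912.50

Penalty, months 1–3: 3 × 0.5% × £53,000.00 = £795.00
Penalty, months 4–14: 11 × 2.25% × £53,000.00 = £13,117.50
Total penalty = £795.00 + £13,117.50 = £13,912.50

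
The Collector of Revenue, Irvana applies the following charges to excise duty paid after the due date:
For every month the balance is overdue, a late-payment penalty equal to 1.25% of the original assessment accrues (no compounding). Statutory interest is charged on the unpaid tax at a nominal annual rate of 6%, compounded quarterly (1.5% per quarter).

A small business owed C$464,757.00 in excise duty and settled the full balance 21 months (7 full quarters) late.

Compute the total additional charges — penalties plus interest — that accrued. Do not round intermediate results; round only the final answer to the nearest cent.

C$173,049.90

Late-payment penalty: 21 × 1.25% × C$464,757.00 = C$121,998.71…
Interest: C$464,757.00 × ((1 + 0.015)^7 − 1) = C$464,757.00 × 0.1098449… = C$51,051.1922…
Penalties + interest = C$121,998.7125 + C$51,051.1922… = C$173,049.90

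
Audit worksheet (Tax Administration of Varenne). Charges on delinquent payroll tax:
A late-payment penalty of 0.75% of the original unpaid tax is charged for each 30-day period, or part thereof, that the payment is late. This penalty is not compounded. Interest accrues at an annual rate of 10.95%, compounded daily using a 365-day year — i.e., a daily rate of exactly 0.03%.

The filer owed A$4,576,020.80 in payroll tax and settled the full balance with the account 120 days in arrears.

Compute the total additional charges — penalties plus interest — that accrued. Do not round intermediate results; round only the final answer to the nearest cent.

Penalty periods: ⌈120/30⌉ = 4; penalty = 4 × 0.75% × A$4,576,020.80 = A$137,280.62…
Interest: A$4,576,020.80 × ((1 + 0.0003)^120 − 1) = A$4,576,020.80 × 0.03665025… = A$167,712.3049…
Penalties + interest = A$137,280.6240 + A$167,712.3049… = A$304,992.93

A$304,992.93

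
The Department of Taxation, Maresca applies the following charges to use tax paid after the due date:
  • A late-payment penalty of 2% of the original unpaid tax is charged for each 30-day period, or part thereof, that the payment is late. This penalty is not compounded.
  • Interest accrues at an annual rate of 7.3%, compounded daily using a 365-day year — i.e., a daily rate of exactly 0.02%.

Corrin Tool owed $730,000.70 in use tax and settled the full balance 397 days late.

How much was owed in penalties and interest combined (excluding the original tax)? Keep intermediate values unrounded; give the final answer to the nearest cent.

Penalty periods: ⌈397/30⌉ = 14; penalty = 14 × 2% × $730,000.70 = $204,400.20…
Interest: $730,000.70 × ((1 + 0.0002)^397 − 1) = $730,000.70 × 0.08262870… = $60,319.0055…
Penalties + interest = $204,400.1960 + $60,319.0055… = $264,719.20

$264,719.20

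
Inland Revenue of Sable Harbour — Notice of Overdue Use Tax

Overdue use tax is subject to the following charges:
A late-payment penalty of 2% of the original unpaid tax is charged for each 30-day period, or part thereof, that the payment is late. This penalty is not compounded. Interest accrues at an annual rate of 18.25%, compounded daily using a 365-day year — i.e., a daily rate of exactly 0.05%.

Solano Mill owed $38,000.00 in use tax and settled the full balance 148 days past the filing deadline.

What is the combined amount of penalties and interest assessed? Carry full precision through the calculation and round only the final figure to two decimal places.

Penalty periods: ⌈148/30⌉ = 5; penalty = 5 × 2% × $38,000.00 = $3,800.00
Interest: $38,000.00 × ((1 + 0.0005)^148 − 1) = $38,000.00 × 0.07678689… = $2,917.9019…
Penalties + interest = $3,800.0000 + $2,917.9019… = $6,717.90

$6,717.90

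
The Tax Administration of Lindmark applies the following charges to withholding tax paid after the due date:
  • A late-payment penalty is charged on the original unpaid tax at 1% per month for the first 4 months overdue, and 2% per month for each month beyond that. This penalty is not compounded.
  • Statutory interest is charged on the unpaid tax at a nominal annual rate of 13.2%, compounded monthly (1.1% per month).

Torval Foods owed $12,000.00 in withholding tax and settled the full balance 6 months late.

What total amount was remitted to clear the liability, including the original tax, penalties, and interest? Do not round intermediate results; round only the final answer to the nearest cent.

$13,774.10

Penalty, months 1–4: 4 × 1% × $12,000.00 = $480.00
Penalty, months 5–6: 2 × 2% × $12,000.00 = $480.00
Interest: $12,000.00 × ((1 + 0.011)^6 − 1) = $12,000.00 × 0.0678418… = $814.1021…
Total = $12,000.00 + $960.0000 + $814.1021… = $13,774.10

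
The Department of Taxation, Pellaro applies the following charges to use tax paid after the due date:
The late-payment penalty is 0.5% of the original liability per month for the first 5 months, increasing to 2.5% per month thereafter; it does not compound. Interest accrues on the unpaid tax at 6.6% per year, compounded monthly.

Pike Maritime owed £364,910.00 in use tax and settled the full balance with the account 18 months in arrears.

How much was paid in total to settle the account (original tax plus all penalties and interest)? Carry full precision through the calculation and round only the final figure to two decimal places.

£530,494.06

Penalty, months 1–5: 5 × 0.5% × £364,910.00 = £9,122.75
Penalty, months 6–18: 13 × 2.5% × £364,910.00 = £118,595.75
Interest (6.6%/yr ÷ 12 = 0.55%/month): £364,910.00 × ((1 + 0.0055)^18 − 1) = £37,865.5633…
Total = £364,910.00 + £127,718.5000 + £37,865.5633… = £530,494.06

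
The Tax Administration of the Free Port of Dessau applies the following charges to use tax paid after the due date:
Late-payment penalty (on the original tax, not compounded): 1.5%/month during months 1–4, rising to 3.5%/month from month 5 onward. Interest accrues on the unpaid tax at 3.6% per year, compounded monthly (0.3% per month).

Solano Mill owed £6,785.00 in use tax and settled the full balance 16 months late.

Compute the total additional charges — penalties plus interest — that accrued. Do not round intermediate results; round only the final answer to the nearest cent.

£3,589.91

Penalty, months 1–4: 4 × 1.5% × £6,785.00 = £407.10
Penalty, months 5–16: 12 × 3.5% × £6,785.00 = £2,849.70
Interest: £6,785.00 × ((1 + 0.003)^16 − 1) = £6,785.00 × 0.0490953… = £333.1114…
Penalties + interest = £3,256.8000 + £333.1114… = £3,589.91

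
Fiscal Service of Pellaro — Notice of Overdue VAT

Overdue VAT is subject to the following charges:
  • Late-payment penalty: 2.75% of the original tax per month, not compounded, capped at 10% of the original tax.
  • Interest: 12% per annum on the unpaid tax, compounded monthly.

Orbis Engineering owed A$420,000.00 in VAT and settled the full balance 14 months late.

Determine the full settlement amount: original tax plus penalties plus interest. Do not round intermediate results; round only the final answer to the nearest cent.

A$524,779.17

Penalty (uncapped): 14 × 2.75% × A$420,000.00 = A$161,700.00; cap = 10% × A$420,000.00 = A$42,000.00 → penalty = A$42,000.00
Interest (12%/yr ÷ 12 = 1%/month): A$420,000.00 × ((1 + 0.01)^14 − 1) = A$62,779.1696…
Total = A$420,000.00 + A$42,000.0000 + A$62,779.1696… = A$524,779.17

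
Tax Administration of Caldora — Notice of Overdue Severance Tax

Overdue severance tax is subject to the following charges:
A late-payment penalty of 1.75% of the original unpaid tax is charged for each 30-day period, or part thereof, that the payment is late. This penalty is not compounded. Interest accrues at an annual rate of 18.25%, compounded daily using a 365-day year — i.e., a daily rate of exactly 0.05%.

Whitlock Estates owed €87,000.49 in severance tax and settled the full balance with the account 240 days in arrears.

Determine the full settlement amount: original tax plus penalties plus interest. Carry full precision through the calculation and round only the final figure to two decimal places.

Penalty periods: ⌈240/30⌉ = 8; penalty = 8 × 1.75% × €87,000.49 = €12,180.07…
Interest: €87,000.49 × ((1 + 0.0005)^240 − 1) = €87,000.49 × 0.12746304… = €11,089.3468…
Total = €87,000.49 + €12,180.0686 + €11,089.3468… = €110,269.91

€110,269.91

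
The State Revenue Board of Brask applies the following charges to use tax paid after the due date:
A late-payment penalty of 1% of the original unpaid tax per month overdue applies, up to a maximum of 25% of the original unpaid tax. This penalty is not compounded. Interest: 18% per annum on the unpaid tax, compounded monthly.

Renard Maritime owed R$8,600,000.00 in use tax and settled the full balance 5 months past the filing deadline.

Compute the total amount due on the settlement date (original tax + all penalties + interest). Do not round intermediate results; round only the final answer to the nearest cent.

Penalty: 5 × 1% × R$8,600,000.00 = R$430,000.00 (below the 25% cap of R$2,150,000.00)
Interest (18%/yr ÷ 12 = 1.5%/month): R$8,600,000.00 × ((1 + 0.015)^5 − 1) = R$664,642.4334…
Total = R$8,600,000.00 + R$430,000.0000 + R$664,642.4334… = R$9,694,642.43

R$9,694,642.43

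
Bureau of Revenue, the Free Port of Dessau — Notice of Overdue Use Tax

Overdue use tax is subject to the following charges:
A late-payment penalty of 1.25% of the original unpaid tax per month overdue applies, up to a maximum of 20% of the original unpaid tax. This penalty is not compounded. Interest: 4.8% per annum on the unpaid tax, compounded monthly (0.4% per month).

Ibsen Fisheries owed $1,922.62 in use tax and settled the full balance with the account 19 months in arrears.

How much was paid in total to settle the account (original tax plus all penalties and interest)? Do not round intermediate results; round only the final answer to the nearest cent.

Penalty (uncapped): 19 × 1.25% × $1,922.62 = $456.62…; cap = 20% × $1,922.62 = $384.52… → penalty = $384.52…
Interest: $1,922.62 × ((1 + 0.004)^19 − 1) = $1,922.62 × 0.0787990… = $151.5006…
Total = $1,922.62 + $384.5240 + $151.5006… = $2,458.64

$2,458.64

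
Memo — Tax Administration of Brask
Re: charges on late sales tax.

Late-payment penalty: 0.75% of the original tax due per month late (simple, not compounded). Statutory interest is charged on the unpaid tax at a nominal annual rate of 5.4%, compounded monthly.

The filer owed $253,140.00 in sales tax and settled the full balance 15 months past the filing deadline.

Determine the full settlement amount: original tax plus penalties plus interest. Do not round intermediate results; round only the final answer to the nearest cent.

Late-payment penalty: 15 × 0.75% × $253,140.00 = $28,478.25
Interest (5.4%/yr ÷ 12 = 0.45%/month): $253,140.00 × ((1 + 0.0045)^15 − 1) = $17,635.8277…
Total = $253,140.00 + $28,478.2500 + $17,635.8277… = $299,254.08

$299,254.08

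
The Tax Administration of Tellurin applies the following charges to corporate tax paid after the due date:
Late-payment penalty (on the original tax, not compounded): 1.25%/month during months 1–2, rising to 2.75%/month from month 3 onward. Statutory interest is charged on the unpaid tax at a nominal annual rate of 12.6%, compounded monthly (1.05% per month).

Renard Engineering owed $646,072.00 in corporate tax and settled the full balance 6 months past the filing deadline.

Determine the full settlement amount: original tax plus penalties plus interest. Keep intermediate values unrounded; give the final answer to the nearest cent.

Penalty, months 1–2: 2 × 1.25% × $646,072.00 = $16,151.80
Penalty, months 3–6: 4 × 2.75% × $646,072.00 = $71,067.92
Interest: $646,072.00 × ((1 + 0.0105)^6 − 1) = $646,072.00 × 0.0646771… = $41,786.0540…
Total = $646,072.00 + $87,219.7200 + $41,786.0540… = $775,077.77

$775,077.77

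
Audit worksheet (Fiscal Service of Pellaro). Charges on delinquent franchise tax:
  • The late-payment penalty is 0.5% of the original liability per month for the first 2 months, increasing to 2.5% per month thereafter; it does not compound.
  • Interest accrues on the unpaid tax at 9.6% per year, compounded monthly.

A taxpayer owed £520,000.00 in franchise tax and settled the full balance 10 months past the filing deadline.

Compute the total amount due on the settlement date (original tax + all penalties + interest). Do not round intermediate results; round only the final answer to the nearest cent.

£672,330.00

Penalty, months 1–2: 2 × 0.5% × £520,000.00 = £5,200.00
Penalty, months 3–10: 8 × 2.5% × £520,000.00 = £104,000.00
Interest (9.6%/yr ÷ 12 = 0.8%/month): £520,000.00 × ((1 + 0.008)^10 − 1) = £43,130.0004…
Total = £520,000.00 + £109,200.0000 + £43,130.0004… = £672,330.00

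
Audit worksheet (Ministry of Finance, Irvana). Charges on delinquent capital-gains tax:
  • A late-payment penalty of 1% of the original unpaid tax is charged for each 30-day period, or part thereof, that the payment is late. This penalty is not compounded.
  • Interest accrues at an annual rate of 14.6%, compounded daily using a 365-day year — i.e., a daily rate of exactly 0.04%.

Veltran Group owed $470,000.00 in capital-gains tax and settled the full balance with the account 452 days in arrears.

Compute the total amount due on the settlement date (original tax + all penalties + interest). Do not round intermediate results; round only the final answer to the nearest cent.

Penalty periods: ⌈452/30⌉ = 16; penalty = 16 × 1% × $470,000.00 = $75,200.00
Interest: $470,000.00 × ((1 + 0.0004)^452 − 1) = $470,000.00 × 0.19813221… = $93,122.1371…
Total = $470,000.00 + $75,200.0000 + $93,122.1371… = $638,322.14

$638,322.14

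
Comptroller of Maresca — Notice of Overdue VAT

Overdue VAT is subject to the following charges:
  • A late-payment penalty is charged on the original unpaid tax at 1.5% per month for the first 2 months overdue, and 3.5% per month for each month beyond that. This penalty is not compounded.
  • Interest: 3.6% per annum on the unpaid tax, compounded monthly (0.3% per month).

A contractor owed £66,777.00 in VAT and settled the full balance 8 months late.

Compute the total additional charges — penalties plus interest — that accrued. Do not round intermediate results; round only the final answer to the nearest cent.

Penalty, months 1–2: 2 × 1.5% × £66,777.00 = £2,003.31
Penalty, months 3–8: 6 × 3.5% × £66,777.00 = £14,023.17
Interest: £66,777.00 × ((1 + 0.003)^8 − 1) = £66,777.00 × 0.0242535… = £1,619.5772…
Penalties + interest = £16,026.4800 + £1,619.5772… = £17,646.06

£17,646.06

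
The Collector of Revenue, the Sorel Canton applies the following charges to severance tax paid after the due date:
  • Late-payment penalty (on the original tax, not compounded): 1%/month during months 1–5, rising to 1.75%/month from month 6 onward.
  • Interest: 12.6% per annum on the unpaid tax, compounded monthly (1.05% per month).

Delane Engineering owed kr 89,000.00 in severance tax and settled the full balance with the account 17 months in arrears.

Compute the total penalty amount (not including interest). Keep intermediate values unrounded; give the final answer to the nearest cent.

kr 23,140.00

Penalty, months 1–5: 5 × 1% × kr 89,000.00 = kr 4,450.00
Penalty, months 6–17: 12 × 1.75% × kr 89,000.00 = kr 18,690.00
Total penalty = kr 4,450.00 + kr 18,690.00 = kr 23,140.00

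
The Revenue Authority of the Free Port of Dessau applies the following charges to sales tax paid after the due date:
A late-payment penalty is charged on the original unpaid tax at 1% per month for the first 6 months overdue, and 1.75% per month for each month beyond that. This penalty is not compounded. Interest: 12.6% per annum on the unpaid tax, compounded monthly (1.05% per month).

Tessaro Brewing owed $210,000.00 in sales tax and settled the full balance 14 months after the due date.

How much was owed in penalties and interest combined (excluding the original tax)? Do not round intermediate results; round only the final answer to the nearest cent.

Penalty, months 1–6: 6 × 1% × $210,000.00 = $12,600.00
Penalty, months 7–14: 8 × 1.75% × $210,000.00 = $29,400.00
Interest: $210,000.00 × ((1 + 0.0105)^14 − 1) = $210,000.00 × 0.1574666… = $33,067.9760…
Penalties + interest = $42,000.0000 + $33,067.9760… = $75,067.98

$75,067.98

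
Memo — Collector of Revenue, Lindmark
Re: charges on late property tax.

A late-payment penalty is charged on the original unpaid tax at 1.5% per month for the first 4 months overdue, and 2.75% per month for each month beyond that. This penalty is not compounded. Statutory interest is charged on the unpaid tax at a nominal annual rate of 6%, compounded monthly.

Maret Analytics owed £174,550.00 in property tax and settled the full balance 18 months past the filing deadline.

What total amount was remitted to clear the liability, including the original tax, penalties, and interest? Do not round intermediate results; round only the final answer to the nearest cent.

Penalty, months 1–4: 4 × 1.5% × £174,550.00 = £10,473.00
Penalty, months 5–18: 14 × 2.75% × £174,550.00 = £67,201.75
Interest (6%/yr ÷ 12 = 0.5%/month): £174,550.00 × ((1 + 0.005)^18 − 1) = £16,395.2964…
Total = £174,550.00 + £77,674.7500 + £16,395.2964… = £268,620.05

£268,620.05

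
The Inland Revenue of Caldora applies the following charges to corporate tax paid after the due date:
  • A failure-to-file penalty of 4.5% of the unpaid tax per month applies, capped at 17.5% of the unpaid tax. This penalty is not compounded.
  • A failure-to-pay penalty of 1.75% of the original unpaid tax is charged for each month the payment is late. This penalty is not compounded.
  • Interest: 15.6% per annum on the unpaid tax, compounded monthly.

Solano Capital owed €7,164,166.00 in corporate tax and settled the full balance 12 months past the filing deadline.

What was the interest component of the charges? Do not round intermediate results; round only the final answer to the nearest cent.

€1,201,085.16

Interest (15.6%/yr ÷ 12 = 1.3%/month): €7,164,166.00 × ((1 + 0.013)^12 − 1) = €1,201,085.1554…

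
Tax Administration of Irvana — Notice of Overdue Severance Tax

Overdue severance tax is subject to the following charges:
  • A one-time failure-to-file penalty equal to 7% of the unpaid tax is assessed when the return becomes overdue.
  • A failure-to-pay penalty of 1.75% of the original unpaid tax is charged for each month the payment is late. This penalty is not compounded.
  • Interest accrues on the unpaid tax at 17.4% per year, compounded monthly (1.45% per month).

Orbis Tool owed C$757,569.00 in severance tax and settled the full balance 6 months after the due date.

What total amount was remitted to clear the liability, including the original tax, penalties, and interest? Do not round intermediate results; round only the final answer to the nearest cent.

C$958,487.96

Failure-to-file penalty: 7% × C$757,569.00 = C$53,029.83
Failure-to-pay penalty: 6 × 1.75% × C$757,569.00 = C$79,544.75…
Interest: C$757,569.00 × ((1 + 0.0145)^6 − 1) = C$757,569.00 × 0.0902154… = C$68,344.3824…
Total = C$757,569.00 + C$132,574.5750 + C$68,344.3824… = C$958,487.96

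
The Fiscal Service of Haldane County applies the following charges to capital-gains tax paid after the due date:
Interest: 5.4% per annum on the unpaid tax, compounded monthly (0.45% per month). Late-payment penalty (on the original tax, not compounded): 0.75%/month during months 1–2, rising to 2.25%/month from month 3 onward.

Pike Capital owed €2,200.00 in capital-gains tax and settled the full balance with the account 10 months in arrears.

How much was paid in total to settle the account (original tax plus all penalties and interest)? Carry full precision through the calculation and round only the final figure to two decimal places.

€2,730.03

Penalty, months 1–2: 2 × 0.75% × €2,200.00 = €33.00
Penalty, months 3–10: 8 × 2.25% × €2,200.00 = €396.00
Interest: €2,200.00 × ((1 + 0.0045)^10 − 1) = €2,200.00 × 0.0459223… = €101.0290…
Total = €2,200.00 + €429.0000 + €101.0290… = €2,730.03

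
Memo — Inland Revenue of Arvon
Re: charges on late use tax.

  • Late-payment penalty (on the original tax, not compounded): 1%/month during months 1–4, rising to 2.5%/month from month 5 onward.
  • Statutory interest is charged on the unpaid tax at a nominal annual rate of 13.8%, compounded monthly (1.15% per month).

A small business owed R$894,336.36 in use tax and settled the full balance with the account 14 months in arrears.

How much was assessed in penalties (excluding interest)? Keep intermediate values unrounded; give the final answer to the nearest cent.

R$259,357.54

Penalty, months 1–4: 4 × 1% × R$894,336.36 = R$35,773.45…
Penalty, months 5–14: 10 × 2.5% × R$894,336.36 = R$223,584.09
Total penalty = R$35,773.45… + R$223,584.09 = R$259,357.54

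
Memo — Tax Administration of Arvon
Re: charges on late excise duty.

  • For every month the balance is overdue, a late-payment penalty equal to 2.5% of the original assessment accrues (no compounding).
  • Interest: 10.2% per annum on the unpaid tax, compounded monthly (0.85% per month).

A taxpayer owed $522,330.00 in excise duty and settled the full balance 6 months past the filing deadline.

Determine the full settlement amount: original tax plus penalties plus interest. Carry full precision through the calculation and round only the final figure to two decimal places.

$627,890.86

Late-payment penalty = 2.5% × $522,330.00 × 6 mo = $78,349.50
Interest: $522,330.00 × ((1 + 0.0085)^6 − 1) = $522,330.00 × 0.0520961… = $27,211.3617…
Total = $522,330.00 + $78,349.5000 + $27,211.3617… = $627,890.86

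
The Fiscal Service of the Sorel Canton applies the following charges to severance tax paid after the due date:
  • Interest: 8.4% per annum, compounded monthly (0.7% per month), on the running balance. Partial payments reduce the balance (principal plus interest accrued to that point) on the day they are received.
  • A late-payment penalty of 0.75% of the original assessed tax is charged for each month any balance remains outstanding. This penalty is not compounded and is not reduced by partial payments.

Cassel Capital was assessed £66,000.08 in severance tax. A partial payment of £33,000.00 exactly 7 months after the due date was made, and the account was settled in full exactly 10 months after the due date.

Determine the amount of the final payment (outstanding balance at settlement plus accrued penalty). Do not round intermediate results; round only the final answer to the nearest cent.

Balance at month 7: £66,000.0800 × (1 + 0.007)^7 = £69,302.7959…
After £33,000.00 payment: £69,302.7959… − £33,000.00 = £36,302.7959…
Balance at month 10: £36,302.7959… × (1 + 0.007)^3 = £37,070.5036…
Penalty: 10 × 0.75% × £66,000.08 = £4,950.01…
Final settlement = outstanding balance + penalty = £37,070.5036… + £4,950.01… = £42,020.51

£42,020.51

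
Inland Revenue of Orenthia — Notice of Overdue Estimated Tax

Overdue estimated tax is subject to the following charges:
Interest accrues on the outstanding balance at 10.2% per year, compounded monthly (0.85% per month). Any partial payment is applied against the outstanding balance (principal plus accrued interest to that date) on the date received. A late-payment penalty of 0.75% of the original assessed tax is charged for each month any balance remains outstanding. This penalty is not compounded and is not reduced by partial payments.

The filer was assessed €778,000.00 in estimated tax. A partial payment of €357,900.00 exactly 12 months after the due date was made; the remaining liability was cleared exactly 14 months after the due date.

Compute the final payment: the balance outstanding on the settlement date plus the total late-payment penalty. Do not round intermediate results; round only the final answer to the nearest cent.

Balance at month 12: €778,000.0000 × (1 + 0.0085)^12 = €861,173.0445…
After €357,900.00 payment: €861,173.0445… − €357,900.00 = €503,273.0445…
Balance at month 14: €503,273.0445… × (1 + 0.0085)^2 = €511,865.0478…
Penalty: 14 × 0.75% × €778,000.00 = €81,690.00
Final settlement = outstanding balance + penalty = €511,865.0478… + €81,690.00 = €593,555.05

€593,555.05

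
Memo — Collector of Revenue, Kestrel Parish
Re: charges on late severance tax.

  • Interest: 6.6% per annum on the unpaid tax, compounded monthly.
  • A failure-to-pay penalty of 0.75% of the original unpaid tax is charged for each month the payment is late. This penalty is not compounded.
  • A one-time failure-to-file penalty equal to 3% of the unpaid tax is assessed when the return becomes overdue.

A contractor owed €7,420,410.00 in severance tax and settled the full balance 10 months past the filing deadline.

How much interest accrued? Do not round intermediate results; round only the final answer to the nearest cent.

Interest (6.6%/yr ÷ 12 = 0.55%/month): €7,420,410.00 × ((1 + 0.0055)^10 − 1) = €418,373.1670…

€418,373.17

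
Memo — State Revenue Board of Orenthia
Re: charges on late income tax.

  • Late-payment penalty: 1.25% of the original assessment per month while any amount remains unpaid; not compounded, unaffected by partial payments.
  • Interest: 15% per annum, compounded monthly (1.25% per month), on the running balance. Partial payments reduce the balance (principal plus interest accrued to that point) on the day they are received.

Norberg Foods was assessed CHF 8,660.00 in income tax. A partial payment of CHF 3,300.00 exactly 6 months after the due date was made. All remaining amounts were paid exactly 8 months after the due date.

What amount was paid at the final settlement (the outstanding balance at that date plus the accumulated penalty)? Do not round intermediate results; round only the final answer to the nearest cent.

CHF 7,047.83

Balance at month 6: CHF 8,660.0000 × (1 + 0.0125)^6 = CHF 9,330.1383…
After CHF 3,300.00 payment: CHF 9,330.1383… − CHF 3,300.00 = CHF 6,030.1383…
Balance at month 8: CHF 6,030.1383… × (1 + 0.0125)^2 = CHF 6,181.8340…
Penalty: 8 × 1.25% × CHF 8,660.00 = CHF 866.00
Final settlement = outstanding balance + penalty = CHF 6,181.8340… + CHF 866.00 = CHF 7,047.83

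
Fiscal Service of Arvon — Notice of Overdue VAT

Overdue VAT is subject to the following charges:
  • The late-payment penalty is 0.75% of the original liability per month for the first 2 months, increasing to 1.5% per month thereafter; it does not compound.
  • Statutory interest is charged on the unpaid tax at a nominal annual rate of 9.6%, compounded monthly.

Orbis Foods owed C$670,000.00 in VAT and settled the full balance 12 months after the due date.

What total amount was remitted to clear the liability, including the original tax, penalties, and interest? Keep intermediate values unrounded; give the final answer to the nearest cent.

C$847,776.92

Penalty, months 1–2: 2 × 0.75% × C$670,000.00 = C$10,050.00
Penalty, months 3–12: 10 × 1.5% × C$670,000.00 = C$100,500.00
Interest (9.6%/yr ÷ 12 = 0.8%/month): C$670,000.00 × ((1 + 0.008)^12 − 1) = C$67,226.9248…
Total = C$670,000.00 + C$110,550.0000 + C$67,226.9248… = C$847,776.92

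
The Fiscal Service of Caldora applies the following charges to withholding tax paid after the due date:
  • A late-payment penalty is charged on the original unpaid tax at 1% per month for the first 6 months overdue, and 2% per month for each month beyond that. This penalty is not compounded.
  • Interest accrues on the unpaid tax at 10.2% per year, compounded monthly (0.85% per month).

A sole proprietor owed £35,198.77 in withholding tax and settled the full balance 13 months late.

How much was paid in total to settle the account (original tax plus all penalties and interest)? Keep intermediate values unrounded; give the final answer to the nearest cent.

Penalty, months 1–6: 6 × 1% × £35,198.77 = £2,111.93…
Penalty, months 7–13: 7 × 2% × £35,198.77 = £4,927.83…
Interest: £35,198.77 × ((1 + 0.0085)^13 − 1) = £35,198.77 × 0.1163149… = £4,094.1425…
Total = £35,198.77 + £7,039.7540 + £4,094.1425… = £46,332.67

£46,332.67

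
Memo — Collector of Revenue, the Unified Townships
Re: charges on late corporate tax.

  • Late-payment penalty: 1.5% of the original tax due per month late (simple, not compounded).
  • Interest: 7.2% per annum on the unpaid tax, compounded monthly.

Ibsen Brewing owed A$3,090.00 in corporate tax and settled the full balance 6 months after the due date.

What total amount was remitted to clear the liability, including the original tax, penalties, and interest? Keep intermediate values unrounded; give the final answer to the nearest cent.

Late-payment penalty: 6 × 1.5% × A$3,090.00 = A$278.10
Interest (7.2%/yr ÷ 12 = 0.6%/month): A$3,090.00 × ((1 + 0.006)^6 − 1) = A$112.9220…
Total = A$3,090.00 + A$278.1000 + A$112.9220… = A$3,481.02

A$3,481.02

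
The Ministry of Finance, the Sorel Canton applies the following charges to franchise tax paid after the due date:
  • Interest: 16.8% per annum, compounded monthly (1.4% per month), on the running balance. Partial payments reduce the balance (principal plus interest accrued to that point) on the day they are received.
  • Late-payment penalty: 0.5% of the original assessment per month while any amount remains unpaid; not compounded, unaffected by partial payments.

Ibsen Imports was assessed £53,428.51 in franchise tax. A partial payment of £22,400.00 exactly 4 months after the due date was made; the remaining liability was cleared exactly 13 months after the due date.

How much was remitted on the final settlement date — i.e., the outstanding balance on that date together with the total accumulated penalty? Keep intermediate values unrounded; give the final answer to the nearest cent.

Balance at month 4: £53,428.5100 × (1 + 0.014)^4 = £56,483.9270…
After £22,400.00 payment: £56,483.9270… − £22,400.00 = £34,083.9270…
Balance at month 13: £34,083.9270… × (1 + 0.014)^9 = £38,627.0215…
Penalty: 13 × 0.5% × £53,428.51 = £3,472.85…
Final settlement = outstanding balance + penalty = £38,627.0215… + £3,472.85… = £42,099.87

£42,099.87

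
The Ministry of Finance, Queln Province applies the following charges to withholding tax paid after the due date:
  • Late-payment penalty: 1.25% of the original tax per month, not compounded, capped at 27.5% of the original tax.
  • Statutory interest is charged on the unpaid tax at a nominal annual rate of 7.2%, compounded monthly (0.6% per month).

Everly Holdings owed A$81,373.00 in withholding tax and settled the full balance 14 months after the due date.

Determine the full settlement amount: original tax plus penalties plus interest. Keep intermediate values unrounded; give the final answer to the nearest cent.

Penalty: 14 × 1.25% × A$81,373.00 = A$14,240.28… (below the 27.5% cap of A$22,377.58…)
Interest: A$81,373.00 × ((1 + 0.006)^14 − 1) = A$81,373.00 × 0.0873559… = A$7,108.4147…
Total = A$81,373.00 + A$14,240.2750 + A$7,108.4147… = A$102,721.69

A$102,721.69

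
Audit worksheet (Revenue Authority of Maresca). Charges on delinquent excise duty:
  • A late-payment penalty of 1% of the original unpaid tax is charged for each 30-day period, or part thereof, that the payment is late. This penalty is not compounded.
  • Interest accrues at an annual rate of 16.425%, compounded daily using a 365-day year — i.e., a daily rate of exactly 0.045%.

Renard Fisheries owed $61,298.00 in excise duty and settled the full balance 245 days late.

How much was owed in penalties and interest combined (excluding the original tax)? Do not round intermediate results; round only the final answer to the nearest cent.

Penalty periods: ⌈245/30⌉ = 9; penalty = 9 × 1% × $61,298.00 = $5,516.82
Interest: $61,298.00 × ((1 + 0.00045)^245 − 1) = $61,298.00 × 0.11652949… = $7,143.0244…
Penalties + interest = $5,516.8200 + $7,143.0244… = $12,659.84

$12,659.84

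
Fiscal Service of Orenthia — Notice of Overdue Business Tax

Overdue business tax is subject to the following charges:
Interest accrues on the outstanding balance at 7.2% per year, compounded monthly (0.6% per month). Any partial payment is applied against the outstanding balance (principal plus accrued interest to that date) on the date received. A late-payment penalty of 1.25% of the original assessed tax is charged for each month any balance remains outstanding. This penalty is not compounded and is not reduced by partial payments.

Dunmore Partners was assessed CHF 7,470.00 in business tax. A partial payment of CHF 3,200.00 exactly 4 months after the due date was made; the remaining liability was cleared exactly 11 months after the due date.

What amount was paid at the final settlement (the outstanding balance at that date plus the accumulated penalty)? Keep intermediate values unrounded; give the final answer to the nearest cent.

CHF 5,668.36

Balance at month 4: CHF 7,470.0000 × (1 + 0.006)^4 = CHF 7,650.9000…
After CHF 3,200.00 payment: CHF 7,650.9000… − CHF 3,200.00 = CHF 4,450.9000…
Balance at month 11: CHF 4,450.9000… × (1 + 0.006)^7 = CHF 4,641.2365…
Penalty: 11 × 1.25% × CHF 7,470.00 = CHF 1,027.13…
Final settlement = outstanding balance + penalty = CHF 4,641.2365… + CHF 1,027.13… = CHF 5,668.36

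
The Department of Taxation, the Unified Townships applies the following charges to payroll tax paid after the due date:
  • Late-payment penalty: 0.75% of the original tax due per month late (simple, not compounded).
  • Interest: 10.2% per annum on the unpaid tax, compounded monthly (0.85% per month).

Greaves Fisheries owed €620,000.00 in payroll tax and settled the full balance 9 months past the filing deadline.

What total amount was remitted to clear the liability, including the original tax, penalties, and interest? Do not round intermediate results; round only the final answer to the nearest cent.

€710,925.01

Late-payment penalty: 9 × 0.75% × €620,000.00 = €41,850.00
Interest: €620,000.00 × ((1 + 0.0085)^9 − 1) = €620,000.00 × 0.0791532… = €49,075.0149…
Total = €620,000.00 + €41,850.0000 + €49,075.0149… = €710,925.01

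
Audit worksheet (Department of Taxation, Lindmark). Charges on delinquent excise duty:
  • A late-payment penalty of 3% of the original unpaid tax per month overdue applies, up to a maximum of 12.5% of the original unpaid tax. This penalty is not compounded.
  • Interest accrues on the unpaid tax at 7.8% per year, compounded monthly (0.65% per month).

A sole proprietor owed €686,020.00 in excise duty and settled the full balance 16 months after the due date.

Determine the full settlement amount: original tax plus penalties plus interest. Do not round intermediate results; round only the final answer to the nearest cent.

€846,704.47

Penalty (uncapped): 16 × 3% × €686,020.00 = €329,289.60; cap = 12.5% × €686,020.00 = €85,752.50 → penalty = €85,752.50
Interest: €686,020.00 × ((1 + 0.0065)^16 − 1) = €686,020.00 × 0.1092271… = €74,931.9684…
Total = €686,020.00 + €85,752.5000 + €74,931.9684… = €846,704.47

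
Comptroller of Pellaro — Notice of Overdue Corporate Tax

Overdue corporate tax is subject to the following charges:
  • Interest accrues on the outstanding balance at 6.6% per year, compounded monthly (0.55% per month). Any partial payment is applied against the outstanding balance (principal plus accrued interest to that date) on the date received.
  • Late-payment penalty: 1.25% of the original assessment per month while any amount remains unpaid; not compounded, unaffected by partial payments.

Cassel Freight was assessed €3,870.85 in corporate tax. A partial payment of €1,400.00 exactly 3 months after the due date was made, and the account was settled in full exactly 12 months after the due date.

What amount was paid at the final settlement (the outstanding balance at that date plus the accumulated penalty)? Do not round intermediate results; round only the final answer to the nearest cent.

Balance at month 3: €3,870.8500 × (1 + 0.0055)^3 = €3,935.0709…
After €1,400.00 payment: €3,935.0709… − €1,400.00 = €2,535.0709…
Balance at month 12: €2,535.0709… × (1 + 0.0055)^9 = €2,663.3534…
Penalty: 12 × 1.25% × €3,870.85 = €580.63…
Final settlement = outstanding balance + penalty = €2,663.3534… + €580.63… = €3,243.98

€3,243.98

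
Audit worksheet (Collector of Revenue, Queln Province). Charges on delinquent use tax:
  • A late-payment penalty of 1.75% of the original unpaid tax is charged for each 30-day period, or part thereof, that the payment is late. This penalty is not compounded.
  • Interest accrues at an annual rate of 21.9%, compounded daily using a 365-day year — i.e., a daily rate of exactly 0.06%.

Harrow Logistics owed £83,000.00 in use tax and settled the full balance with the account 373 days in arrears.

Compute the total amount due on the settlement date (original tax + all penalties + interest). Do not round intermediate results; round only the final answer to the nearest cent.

Penalty periods: ⌈373/30⌉ = 13; penalty = 13 × 1.75% × £83,000.00 = £18,882.50
Interest: £83,000.00 × ((1 + 0.0006)^373 − 1) = £83,000.00 × 0.25073689… = £20,811.1616…
Total = £83,000.00 + £18,882.5000 + £20,811.1616… = £122,693.66

£122,693.66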